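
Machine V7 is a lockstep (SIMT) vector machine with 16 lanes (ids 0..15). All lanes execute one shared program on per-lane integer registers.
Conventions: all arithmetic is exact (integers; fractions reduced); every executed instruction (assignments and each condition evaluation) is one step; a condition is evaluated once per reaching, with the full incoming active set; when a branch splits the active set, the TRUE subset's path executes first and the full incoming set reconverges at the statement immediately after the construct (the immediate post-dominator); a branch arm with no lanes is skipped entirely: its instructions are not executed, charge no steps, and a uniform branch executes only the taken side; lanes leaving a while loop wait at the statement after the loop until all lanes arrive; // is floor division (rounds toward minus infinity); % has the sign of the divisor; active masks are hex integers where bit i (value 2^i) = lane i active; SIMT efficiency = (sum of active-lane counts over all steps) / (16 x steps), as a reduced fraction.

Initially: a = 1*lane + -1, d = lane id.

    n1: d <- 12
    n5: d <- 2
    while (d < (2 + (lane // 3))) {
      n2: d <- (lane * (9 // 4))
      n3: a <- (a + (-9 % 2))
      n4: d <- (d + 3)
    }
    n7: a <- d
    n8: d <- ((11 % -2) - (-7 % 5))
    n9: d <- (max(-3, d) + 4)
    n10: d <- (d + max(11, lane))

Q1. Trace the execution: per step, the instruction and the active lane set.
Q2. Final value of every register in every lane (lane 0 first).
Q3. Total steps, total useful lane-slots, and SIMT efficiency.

step 0: d <- 12                      0xffff
step 1: d <- 2                       0xffff
step 2: eval (d < (2 + (lane // 3))) 0xffff
step 3: d <- (lane * (9 // 4))       0xfff8
step 4: a <- (a + (-9 % 2))          0xfff8
step 5: d <- (d + 3)                 0xfff8
step 6: eval (d < (2 + (lane // 3))) 0xfff8
step 7: a <- d                       0xffff
step 8: d <- ((11 % -2) - (-7 % 5))  0xffff
step 9: d <- (max(-3, d) + 4)        0xffff
step 10: d <- (d + max(11, lane))     0xffff

Answer: 11 steps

a: 2,2,2,9,11,13,15,17,19,21,23,25,27,29,31,33
d: 12,12,12,12,12,12,12,12,12,12,12,12,13,14,15,16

steps = 11; useful = 164; efficiency = 164/176 = 41/44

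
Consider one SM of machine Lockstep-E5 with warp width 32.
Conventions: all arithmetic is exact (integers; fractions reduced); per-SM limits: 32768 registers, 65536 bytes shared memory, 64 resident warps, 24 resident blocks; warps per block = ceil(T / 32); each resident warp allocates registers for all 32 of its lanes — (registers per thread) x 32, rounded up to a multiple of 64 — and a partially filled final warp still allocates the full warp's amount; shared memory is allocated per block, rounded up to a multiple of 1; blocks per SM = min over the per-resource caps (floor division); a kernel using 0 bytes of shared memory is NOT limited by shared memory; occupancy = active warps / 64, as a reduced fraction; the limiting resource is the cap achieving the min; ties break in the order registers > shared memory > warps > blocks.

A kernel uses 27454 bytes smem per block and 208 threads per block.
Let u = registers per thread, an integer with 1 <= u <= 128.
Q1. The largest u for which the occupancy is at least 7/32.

Answer: u = 72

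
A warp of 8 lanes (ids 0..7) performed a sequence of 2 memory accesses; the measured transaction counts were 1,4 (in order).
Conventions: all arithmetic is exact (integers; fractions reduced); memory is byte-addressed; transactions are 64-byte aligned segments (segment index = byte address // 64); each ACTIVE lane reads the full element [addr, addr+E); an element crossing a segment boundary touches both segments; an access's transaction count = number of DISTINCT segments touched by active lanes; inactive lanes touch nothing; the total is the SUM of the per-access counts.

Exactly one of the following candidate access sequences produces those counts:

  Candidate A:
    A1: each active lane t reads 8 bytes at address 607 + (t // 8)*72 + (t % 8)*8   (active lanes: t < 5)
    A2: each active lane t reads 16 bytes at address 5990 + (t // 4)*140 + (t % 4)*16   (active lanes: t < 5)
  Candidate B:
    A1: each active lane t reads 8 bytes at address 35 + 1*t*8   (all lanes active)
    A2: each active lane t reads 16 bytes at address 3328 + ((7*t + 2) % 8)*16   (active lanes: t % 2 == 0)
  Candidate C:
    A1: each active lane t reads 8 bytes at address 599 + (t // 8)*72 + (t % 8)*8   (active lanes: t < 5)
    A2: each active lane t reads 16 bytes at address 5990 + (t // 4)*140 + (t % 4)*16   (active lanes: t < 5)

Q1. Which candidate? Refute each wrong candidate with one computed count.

A: A1 gives 2 transactions, not 1
B: A1 gives 2 transactions, not 1
C: all counts match (1,4)

Answer: C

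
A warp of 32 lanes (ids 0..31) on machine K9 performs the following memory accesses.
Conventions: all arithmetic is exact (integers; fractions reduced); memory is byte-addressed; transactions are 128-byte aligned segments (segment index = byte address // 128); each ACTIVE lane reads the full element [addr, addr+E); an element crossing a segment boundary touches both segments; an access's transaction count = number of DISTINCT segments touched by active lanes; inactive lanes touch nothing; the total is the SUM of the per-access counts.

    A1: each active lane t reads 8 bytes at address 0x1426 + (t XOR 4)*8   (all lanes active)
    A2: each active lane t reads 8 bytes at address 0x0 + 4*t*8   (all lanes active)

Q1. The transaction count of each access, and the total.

A1: 3 transactions
A2: 8 transactions

Answer: 3,8; total 11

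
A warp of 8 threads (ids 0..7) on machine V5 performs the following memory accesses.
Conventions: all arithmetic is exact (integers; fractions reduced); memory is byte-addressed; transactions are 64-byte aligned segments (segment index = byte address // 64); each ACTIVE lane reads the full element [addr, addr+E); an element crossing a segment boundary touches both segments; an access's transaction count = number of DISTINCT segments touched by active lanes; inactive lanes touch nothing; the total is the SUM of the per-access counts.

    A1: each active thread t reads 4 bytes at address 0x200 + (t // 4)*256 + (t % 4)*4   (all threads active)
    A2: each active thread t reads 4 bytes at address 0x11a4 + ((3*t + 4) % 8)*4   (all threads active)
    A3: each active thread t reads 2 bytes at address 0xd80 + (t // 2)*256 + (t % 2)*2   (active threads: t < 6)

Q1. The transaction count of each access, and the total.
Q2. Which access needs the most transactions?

A1: 2 transactions
A2: 2 transactions
A3: 3 transactions

Answer: 2,2,3; total 7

Answer: A3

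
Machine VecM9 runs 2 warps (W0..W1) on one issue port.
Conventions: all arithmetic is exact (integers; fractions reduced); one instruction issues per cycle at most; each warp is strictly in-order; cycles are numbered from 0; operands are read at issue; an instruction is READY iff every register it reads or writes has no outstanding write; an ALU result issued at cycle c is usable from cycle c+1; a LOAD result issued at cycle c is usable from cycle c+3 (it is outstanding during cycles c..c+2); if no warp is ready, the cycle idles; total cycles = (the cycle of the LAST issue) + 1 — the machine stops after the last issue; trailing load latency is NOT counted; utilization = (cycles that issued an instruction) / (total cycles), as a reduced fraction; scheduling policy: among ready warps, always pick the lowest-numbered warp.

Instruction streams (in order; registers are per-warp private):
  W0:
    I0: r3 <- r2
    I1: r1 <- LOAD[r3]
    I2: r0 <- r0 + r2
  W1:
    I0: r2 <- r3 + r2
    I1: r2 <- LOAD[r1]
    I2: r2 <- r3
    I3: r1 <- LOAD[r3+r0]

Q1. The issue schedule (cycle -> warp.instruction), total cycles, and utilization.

cycle 0: W0.I0
cycle 1: W0.I1
cycle 2: W0.I2
cycle 3: W1.I0
cycle 4: W1.I1
cycle 5: idle
cycle 6: idle
cycle 7: W1.I2
cycle 8: W1.I3

Answer: 9 cycles, utilization 7/9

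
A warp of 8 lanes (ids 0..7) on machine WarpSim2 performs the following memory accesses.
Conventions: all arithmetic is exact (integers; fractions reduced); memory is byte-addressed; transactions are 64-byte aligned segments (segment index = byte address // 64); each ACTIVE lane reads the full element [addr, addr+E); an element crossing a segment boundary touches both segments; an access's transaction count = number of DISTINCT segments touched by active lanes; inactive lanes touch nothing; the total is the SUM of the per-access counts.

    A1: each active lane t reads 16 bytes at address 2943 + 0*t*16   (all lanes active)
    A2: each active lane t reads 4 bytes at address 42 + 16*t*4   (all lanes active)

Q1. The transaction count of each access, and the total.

A1: 2 transactions
A2: 8 transactions

Answer: 2,8; total 10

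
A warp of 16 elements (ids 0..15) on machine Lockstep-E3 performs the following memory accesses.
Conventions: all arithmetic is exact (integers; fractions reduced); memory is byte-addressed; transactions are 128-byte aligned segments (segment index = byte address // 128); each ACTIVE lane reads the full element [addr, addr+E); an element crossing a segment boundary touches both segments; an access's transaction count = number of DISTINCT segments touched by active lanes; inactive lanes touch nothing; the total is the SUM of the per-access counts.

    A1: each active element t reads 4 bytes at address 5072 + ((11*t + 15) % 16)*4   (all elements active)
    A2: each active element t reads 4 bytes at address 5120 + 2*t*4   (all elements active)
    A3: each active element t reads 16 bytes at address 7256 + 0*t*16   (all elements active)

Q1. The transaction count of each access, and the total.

A1: 2 transactions
A2: 1 transaction
A3: 1 transaction

Answer: 2,1,1; total 4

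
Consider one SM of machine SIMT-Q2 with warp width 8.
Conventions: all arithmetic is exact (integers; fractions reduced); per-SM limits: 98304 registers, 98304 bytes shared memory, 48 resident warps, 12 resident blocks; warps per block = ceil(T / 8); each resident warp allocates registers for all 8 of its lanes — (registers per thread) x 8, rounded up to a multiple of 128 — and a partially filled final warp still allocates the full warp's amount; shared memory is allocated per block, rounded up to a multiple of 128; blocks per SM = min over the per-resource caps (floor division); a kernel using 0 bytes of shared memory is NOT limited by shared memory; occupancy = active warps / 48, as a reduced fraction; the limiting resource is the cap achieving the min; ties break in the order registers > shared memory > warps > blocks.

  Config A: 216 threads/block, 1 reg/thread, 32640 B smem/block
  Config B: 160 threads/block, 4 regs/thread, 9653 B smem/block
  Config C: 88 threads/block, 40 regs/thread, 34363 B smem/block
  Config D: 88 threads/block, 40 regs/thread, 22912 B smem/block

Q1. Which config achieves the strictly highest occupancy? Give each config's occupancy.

occupancies: A 9/16, B 5/6, C 11/24, D 11/12

Answer: D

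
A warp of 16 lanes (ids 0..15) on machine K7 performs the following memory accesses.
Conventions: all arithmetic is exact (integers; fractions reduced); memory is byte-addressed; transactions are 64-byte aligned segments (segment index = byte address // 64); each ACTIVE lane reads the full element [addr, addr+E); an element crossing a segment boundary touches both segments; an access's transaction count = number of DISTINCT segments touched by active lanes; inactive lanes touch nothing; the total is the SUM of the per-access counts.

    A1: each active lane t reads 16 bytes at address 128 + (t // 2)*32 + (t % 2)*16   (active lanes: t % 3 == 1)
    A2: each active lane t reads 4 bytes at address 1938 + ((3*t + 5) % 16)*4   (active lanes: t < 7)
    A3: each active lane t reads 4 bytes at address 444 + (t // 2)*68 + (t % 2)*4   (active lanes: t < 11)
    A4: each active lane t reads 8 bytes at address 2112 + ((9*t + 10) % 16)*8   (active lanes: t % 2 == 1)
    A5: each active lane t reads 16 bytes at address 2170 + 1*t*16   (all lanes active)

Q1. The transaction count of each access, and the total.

A1: 4 transactions
A2: 2 transactions
A3: 7 transactions
A4: 2 transactions
A5: 5 transactions

Answer: 4,2,7,2,5; total 20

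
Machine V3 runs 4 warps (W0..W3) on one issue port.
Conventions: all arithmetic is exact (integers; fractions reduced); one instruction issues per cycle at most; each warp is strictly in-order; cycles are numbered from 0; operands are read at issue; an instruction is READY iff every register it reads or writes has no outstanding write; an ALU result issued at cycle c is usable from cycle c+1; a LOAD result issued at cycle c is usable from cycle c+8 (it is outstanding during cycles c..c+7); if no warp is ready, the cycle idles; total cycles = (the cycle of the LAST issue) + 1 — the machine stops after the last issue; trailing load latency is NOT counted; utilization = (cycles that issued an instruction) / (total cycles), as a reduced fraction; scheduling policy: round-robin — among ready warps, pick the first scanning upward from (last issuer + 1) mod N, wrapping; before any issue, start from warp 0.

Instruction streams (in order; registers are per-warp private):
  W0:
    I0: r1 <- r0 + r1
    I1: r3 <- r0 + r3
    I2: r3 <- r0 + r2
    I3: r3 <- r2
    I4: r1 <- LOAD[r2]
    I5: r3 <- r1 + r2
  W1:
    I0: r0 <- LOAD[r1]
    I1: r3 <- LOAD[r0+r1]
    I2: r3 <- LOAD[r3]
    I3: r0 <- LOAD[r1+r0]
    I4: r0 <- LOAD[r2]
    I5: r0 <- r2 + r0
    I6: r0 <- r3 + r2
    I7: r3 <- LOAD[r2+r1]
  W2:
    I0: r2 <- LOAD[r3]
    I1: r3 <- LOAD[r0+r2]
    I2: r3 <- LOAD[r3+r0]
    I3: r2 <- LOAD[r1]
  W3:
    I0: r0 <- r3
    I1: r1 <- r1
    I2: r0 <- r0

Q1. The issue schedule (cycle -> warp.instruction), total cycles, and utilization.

cycle 0: W0.I0
cycle 1: W1.I0
cycle 2: W2.I0
cycle 3: W3.I0
cycle 4: W0.I1
cycle 5: W3.I1
cycle 6: W0.I2
cycle 7: W3.I2
cycle 8: W0.I3
cycle 9: W1.I1
cycle 10: W2.I1
cycle 11: W0.I4
cycle 12: idle
cycle 13: idle
cycle 14: idle
cycle 15: idle
cycle 16: idle
cycle 17: W1.I2
cycle 18: W2.I2
cycle 19: W0.I5
cycle 20: W1.I3
cycle 21: W2.I3
cycle 22: idle
cycle 23: idle
cycle 24: idle
cycle 25: idle
cycle 26: idle
cycle 27: idle
cycle 28: W1.I4
cycle 29: idle
cycle 30: idle
cycle 31: idle
cycle 32: idle
cycle 33: idle
cycle 34: idle
cycle 35: idle
cycle 36: W1.I5
cycle 37: W1.I6
cycle 38: W1.I7

Answer: 39 cycles, utilization 7/13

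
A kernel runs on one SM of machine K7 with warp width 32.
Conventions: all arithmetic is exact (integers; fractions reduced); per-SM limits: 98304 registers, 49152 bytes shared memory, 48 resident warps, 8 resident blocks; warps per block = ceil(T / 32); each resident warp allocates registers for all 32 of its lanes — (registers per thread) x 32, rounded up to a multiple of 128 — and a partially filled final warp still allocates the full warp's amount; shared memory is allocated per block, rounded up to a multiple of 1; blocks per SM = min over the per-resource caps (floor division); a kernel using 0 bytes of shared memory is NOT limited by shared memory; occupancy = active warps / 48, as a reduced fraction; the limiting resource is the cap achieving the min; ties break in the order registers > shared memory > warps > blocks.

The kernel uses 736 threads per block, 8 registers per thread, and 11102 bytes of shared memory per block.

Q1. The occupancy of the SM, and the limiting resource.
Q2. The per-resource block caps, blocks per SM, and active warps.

Answer: occupancy 23/24, limited by warps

registers: 16 blocks
shared memory: 4 blocks
warps: 2 blocks
blocks: 8 blocks

Answer: 2 blocks, 46 active warps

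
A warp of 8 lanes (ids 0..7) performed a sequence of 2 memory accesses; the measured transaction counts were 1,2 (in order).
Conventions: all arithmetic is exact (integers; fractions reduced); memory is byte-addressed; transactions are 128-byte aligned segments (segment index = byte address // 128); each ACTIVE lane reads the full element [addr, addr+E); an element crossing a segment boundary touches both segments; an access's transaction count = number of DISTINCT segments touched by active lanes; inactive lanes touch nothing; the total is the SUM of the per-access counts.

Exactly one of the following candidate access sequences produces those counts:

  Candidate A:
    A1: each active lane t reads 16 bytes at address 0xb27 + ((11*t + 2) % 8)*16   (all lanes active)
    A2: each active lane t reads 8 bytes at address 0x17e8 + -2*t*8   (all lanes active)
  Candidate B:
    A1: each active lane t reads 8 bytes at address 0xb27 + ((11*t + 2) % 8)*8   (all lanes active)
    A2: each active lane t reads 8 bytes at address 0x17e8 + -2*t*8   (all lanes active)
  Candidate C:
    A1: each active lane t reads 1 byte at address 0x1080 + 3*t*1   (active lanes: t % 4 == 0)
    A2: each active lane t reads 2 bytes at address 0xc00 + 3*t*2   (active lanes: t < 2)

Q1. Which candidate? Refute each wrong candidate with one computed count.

A: A1 gives 2 transactions, not 1
C: A2 gives 1 transaction, not 2
B: all counts match (1,2)

Answer: B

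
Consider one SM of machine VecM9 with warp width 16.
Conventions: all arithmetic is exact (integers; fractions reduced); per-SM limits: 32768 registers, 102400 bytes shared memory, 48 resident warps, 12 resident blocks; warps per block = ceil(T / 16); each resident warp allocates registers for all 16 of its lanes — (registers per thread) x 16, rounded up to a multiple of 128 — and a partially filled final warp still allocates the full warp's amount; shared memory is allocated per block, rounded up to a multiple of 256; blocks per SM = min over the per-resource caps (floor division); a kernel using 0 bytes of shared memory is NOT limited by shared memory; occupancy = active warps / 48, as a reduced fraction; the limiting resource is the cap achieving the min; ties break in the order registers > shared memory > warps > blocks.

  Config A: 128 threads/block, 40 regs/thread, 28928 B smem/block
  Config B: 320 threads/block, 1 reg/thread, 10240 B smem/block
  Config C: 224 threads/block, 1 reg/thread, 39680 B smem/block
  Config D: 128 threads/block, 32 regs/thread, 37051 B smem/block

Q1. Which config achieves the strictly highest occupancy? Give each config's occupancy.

occupancies: A 1/2, B 5/6, C 7/12, D 1/3

Answer: B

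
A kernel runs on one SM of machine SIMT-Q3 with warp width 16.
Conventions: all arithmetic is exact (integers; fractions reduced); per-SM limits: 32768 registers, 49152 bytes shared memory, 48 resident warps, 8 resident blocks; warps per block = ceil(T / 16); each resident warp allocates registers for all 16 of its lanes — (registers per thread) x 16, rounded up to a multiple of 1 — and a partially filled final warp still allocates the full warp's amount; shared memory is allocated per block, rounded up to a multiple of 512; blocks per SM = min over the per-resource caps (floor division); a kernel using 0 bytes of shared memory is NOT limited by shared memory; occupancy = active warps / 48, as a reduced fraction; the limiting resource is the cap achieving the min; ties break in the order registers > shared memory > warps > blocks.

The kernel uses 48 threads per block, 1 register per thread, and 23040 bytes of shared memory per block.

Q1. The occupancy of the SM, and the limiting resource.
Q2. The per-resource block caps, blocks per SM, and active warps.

Answer: occupancy 1/8, limited by shared memory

registers: 682 blocks
shared memory: 2 blocks
warps: 16 blocks
blocks: 8 blocks

Answer: 2 blocks, 6 active warps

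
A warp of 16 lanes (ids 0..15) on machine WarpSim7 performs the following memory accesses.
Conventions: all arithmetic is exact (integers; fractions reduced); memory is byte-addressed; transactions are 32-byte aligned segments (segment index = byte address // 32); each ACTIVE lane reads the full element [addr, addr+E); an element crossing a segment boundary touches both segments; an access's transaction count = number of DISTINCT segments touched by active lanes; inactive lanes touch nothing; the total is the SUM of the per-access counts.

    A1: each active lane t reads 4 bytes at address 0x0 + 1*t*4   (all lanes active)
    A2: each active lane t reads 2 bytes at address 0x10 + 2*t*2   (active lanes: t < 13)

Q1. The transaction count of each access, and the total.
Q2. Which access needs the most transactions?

A1: 2 transactions
A2: 3 transactions

Answer: 2,3; total 5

Answer: A2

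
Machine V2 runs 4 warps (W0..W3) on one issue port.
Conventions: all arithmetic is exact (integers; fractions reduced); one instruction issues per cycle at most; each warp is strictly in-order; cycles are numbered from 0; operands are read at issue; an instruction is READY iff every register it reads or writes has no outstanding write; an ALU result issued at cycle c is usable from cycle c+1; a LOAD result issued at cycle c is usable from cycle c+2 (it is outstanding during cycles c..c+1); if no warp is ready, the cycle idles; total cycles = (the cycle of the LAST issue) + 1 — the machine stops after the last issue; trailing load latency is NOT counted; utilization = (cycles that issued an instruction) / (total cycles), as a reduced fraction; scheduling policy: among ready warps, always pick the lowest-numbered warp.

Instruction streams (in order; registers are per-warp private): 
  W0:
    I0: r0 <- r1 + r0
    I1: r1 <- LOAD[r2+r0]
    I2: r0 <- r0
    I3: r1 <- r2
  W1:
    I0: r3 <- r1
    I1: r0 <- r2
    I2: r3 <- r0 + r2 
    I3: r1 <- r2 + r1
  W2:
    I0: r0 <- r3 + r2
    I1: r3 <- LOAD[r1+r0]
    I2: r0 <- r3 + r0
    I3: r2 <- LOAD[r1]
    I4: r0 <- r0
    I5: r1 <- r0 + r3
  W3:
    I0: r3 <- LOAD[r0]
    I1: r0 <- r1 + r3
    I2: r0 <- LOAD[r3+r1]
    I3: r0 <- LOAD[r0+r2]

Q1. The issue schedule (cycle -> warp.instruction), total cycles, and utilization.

cycle 0: W0.I0
cycle 1: W0.I1
cycle 2: W0.I2
cycle 3: W0.I3
cycle 4: W1.I0
cycle 5: W1.I1
cycle 6: W1.I2
cycle 7: W1.I3
cycle 8: W2.I0
cycle 9: W2.I1
cycle 10: W3.I0
cycle 11: W2.I2
cycle 12: W2.I3
cycle 13: W2.I4
cycle 14: W2.I5
cycle 15: W3.I1
cycle 16: W3.I2
cycle 17: idle
cycle 18: W3.I3

Answer: 19 cycles, utilization 18/19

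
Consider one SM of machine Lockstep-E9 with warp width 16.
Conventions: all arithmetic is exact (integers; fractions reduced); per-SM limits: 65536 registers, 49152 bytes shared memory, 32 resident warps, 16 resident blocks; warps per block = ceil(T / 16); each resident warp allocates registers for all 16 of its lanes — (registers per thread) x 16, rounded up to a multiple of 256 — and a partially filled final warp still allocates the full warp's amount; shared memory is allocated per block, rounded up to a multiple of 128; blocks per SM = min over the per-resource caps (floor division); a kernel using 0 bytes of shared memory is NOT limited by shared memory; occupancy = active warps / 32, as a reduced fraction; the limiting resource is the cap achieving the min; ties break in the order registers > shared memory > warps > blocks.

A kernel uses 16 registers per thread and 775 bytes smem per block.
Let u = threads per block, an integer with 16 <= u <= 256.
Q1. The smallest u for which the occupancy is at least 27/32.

Answer: u = 17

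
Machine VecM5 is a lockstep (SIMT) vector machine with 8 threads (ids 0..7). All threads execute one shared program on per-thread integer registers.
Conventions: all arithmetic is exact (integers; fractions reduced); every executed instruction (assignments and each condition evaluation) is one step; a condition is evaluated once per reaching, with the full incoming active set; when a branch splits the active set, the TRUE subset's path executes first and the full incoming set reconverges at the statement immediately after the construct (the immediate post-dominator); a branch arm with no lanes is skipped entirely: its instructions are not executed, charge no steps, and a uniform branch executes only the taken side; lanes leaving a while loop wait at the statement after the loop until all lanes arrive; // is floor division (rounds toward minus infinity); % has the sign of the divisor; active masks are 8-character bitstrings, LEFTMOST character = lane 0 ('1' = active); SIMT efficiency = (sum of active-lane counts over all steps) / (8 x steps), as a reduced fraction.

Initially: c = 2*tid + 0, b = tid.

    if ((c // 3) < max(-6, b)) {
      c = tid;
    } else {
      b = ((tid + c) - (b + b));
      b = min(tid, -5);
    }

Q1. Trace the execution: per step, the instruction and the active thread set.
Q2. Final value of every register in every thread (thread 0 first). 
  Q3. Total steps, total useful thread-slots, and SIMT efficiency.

step 0: eval ((c // 3) < max(-6, b)) 11111111
step 1: c <- tid                     01111111
step 2: b <- ((tid + c) - (b + b))   10000000
step 3: b <- min(tid, -5)            10000000

Answer: 4 steps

c: 0,1,2,3,4,5,6,7
b: -5,1,2,3,4,5,6,7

steps = 4; useful = 17; efficiency = 17/32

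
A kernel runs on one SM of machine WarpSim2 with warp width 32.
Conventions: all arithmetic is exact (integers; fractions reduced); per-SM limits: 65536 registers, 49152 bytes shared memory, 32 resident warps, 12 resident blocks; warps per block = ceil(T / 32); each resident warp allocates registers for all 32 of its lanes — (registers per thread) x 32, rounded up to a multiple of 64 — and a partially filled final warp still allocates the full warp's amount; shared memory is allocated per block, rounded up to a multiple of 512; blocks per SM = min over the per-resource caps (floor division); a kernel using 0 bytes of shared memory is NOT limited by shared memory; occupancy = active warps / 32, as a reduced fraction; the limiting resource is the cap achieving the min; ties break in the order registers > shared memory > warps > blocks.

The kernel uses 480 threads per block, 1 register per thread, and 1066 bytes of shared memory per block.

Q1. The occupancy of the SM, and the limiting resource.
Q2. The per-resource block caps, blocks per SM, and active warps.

Answer: occupancy 15/16, limited by warps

registers: 68 blocks
shared memory: 32 blocks
warps: 2 blocks
blocks: 12 blocks

Answer: 2 blocks, 30 active warps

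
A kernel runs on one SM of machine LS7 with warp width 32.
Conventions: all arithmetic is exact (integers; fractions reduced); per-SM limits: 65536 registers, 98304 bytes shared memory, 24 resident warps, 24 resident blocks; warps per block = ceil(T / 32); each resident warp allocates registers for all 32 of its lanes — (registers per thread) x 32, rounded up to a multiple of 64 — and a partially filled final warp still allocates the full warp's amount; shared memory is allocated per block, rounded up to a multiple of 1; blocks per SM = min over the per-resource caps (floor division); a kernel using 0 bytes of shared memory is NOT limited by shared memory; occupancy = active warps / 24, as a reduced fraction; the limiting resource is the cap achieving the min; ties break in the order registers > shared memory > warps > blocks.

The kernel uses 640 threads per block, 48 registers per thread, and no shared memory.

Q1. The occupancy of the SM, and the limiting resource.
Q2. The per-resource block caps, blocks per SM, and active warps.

Answer: occupancy 5/6, limited by warps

registers: 2 blocks
shared memory: no limit (kernel uses none)
warps: 1 block
blocks: 24 blocks

Answer: 1 block, 20 active warps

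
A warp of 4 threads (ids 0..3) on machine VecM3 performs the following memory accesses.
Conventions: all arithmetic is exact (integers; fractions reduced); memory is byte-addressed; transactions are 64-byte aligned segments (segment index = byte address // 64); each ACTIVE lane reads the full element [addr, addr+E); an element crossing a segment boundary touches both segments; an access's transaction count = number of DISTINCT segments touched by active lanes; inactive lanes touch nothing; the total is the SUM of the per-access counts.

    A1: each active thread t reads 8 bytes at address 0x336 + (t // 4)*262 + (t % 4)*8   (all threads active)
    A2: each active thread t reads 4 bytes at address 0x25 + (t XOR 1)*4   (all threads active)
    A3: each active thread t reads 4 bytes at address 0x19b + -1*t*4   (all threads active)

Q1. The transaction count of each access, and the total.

A1: 2 transactions
A2: 1 transaction
A3: 1 transaction

Answer: 2,1,1; total 4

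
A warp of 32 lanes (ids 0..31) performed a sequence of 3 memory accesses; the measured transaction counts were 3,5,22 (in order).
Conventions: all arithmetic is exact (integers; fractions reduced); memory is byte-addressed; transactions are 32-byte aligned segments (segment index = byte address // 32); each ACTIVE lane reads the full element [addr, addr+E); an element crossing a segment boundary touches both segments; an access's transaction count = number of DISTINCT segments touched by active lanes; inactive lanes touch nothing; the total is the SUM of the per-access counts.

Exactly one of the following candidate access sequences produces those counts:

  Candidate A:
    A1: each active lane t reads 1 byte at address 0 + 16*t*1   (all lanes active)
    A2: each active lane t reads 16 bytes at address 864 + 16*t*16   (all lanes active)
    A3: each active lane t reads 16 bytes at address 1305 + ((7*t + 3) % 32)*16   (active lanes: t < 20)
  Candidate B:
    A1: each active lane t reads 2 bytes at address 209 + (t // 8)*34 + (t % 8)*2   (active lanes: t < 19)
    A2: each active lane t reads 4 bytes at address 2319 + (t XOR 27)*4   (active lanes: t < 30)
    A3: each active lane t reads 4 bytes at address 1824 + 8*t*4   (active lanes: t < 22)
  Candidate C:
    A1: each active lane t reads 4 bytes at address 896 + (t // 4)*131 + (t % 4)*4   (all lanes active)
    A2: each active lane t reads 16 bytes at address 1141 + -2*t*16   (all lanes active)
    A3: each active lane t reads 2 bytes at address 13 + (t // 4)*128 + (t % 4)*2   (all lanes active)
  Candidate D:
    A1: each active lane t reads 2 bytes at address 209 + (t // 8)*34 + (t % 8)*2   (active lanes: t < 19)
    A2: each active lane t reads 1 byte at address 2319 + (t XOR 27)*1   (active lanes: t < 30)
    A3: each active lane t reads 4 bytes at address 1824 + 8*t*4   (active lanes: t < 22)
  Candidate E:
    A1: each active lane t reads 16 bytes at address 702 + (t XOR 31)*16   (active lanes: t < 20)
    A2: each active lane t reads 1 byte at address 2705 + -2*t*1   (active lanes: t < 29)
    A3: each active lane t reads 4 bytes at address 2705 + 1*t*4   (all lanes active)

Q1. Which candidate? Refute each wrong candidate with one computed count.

A: A1 gives 16 transactions, not 3
C: A1 gives 10 transactions, not 3
D: A2 gives 2 transactions, not 5
E: A1 gives 11 transactions, not 3
B: all counts match (3,5,22)

Answer: B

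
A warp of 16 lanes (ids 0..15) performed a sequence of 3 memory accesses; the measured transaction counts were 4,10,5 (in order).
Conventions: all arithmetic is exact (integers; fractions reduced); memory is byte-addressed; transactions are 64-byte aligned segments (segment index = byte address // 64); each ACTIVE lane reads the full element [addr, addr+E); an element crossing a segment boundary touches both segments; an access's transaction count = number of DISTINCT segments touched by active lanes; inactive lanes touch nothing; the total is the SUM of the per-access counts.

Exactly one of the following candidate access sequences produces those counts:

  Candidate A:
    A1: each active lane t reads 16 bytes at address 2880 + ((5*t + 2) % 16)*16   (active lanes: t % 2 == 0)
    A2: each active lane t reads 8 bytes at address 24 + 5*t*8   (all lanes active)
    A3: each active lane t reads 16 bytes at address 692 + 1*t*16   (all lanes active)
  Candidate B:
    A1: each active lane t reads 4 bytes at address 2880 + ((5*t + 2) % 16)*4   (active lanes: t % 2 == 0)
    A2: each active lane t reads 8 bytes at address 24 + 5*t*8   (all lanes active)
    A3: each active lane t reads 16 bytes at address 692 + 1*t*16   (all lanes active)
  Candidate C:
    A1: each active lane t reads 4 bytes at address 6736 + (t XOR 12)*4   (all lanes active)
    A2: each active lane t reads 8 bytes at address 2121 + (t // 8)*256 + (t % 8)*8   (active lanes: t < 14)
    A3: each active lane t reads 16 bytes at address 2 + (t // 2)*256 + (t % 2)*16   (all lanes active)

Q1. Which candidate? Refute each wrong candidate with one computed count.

B: A1 gives 1 transaction, not 4
C: A1 gives 2 transactions, not 4
A: all counts match (4,10,5)

Answer: A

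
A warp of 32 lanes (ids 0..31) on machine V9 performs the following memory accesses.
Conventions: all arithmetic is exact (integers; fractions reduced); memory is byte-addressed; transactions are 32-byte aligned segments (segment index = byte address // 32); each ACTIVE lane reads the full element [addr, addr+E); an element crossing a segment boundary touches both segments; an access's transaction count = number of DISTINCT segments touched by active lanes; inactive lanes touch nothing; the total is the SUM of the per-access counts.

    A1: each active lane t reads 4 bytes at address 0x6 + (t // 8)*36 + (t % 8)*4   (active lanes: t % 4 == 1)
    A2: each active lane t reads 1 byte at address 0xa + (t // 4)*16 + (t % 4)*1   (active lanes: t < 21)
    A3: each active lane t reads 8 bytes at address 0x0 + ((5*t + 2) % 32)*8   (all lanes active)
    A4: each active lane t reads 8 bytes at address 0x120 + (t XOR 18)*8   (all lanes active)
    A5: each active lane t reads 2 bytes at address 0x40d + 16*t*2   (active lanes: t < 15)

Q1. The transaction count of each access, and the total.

A1: 5 transactions
A2: 3 transactions
A3: 8 transactions
A4: 8 transactions
A5: 15 transactions

Answer: 5,3,8,8,15; total 39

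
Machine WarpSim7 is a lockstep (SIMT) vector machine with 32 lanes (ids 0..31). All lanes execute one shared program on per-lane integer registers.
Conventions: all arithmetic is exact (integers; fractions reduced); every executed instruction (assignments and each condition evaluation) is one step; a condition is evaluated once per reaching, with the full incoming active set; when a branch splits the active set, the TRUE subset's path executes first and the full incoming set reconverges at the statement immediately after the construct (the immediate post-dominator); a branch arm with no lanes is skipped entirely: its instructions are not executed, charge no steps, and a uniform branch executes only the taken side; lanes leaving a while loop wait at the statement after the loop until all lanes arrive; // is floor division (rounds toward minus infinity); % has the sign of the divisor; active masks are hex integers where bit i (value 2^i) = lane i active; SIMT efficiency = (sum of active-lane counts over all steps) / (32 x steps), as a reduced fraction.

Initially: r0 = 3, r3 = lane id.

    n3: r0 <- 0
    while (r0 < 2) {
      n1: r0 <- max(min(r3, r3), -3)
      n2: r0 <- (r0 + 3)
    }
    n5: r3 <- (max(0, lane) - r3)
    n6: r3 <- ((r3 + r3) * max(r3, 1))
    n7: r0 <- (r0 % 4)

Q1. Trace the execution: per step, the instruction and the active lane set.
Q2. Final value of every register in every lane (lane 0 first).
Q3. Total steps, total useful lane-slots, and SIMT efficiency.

step 0: r0 <- 0                      0xffffffff
step 1: eval (r0 < 2)                0xffffffff
step 2: r0 <- max(min(r3, r3), -3)   0xffffffff
step 3: r0 <- (r0 + 3)               0xffffffff
step 4: eval (r0 < 2)                0xffffffff
step 5: r3 <- (max(0, lane) - r3)    0xffffffff
step 6: r3 <- ((r3 + r3) * max(r3, 1)) 0xffffffff
step 7: r0 <- (r0 % 4)               0xffffffff

Answer: 8 steps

r0: 3,0,1,2,3,0,1,2,3,0,1,2,3,0,1,2,3,0,1,2,3,0,1,2,3,0,1,2,3,0,1,2
r3: 0,0,0,0,0,0,0,0,0,0,0,0,0,0,0,0,0,0,0,0,0,0,0,0,0,0,0,0,0,0,0,0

steps = 8; useful = 256; efficiency = 256/256 = 1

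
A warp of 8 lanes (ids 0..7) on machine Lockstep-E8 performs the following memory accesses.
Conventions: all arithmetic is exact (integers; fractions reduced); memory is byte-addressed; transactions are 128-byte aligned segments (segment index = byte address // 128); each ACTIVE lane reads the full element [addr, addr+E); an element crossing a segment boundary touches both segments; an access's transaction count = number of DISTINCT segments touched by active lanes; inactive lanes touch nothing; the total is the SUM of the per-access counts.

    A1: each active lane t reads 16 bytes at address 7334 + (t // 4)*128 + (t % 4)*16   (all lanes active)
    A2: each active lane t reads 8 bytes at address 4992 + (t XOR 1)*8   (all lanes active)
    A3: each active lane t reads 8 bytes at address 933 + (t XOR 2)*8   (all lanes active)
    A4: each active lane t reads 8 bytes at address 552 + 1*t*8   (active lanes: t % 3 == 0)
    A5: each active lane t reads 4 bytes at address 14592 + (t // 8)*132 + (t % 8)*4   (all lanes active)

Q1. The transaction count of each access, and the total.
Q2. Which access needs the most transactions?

A1: 2 transactions
A2: 1 transaction
A3: 1 transaction
A4: 1 transaction
A5: 1 transaction

Answer: 2,1,1,1,1; total 6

Answer: A1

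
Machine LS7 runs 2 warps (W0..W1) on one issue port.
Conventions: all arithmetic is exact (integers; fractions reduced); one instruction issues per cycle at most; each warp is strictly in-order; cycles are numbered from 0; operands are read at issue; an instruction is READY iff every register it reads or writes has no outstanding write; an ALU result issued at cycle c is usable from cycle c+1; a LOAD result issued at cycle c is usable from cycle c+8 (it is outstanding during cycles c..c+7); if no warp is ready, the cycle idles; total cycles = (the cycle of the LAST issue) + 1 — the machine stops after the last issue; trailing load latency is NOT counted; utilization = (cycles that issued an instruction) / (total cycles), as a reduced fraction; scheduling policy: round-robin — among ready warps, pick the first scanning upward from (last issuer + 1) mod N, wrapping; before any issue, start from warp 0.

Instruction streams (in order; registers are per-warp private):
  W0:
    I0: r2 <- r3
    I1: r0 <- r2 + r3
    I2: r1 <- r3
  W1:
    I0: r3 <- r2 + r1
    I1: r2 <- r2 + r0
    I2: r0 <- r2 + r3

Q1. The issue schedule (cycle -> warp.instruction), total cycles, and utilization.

cycle 0: W0.I0
cycle 1: W1.I0
cycle 2: W0.I1
cycle 3: W1.I1
cycle 4: W0.I2
cycle 5: W1.I2

Answer: 6 cycles, utilization 1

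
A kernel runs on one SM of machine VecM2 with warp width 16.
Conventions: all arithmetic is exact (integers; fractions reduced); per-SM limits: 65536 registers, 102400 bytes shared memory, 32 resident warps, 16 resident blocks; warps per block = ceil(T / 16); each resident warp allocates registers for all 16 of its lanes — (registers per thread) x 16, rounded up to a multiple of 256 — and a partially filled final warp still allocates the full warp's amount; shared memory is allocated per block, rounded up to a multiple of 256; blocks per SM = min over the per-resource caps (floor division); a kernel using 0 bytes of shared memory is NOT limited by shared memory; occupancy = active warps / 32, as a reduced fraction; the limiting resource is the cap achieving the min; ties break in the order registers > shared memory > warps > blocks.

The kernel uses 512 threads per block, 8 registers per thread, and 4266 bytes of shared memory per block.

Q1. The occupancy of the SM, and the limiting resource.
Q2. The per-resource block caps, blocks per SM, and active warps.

Answer: occupancy 1, limited by warps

registers: 8 blocks
shared memory: 23 blocks
warps: 1 block
blocks: 16 blocks

Answer: 1 block, 32 active warps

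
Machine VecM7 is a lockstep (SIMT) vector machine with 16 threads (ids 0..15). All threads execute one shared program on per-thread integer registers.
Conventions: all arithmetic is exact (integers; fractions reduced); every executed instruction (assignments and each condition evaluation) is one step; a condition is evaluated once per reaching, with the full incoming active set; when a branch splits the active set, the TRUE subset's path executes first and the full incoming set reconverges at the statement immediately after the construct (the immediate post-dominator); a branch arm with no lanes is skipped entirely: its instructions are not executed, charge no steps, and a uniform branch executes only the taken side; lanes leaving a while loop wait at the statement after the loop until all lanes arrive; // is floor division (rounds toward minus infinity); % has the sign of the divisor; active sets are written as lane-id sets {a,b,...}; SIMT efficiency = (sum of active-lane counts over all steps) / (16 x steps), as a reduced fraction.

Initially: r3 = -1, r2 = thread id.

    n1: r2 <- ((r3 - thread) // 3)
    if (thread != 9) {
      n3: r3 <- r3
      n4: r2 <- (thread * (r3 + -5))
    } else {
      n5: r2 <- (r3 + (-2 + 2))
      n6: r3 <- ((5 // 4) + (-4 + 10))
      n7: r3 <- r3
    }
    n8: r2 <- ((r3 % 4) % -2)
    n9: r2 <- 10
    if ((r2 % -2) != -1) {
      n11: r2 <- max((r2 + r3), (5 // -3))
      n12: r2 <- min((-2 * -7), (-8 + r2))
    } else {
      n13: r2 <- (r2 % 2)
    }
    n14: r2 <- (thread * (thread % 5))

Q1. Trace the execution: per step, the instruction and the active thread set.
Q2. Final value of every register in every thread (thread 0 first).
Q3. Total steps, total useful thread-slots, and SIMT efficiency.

step 0: r2 <- ((r3 - thread) // 3)   {0,1,2,3,4,5,6,7,8,9,10,11,12,13,14,15}
step 1: eval (thread != 9)           {0,1,2,3,4,5,6,7,8,9,10,11,12,13,14,15}
step 2: r3 <- r3                     {0,1,2,3,4,5,6,7,8,10,11,12,13,14,15}
step 3: r2 <- (thread * (r3 + -5))   {0,1,2,3,4,5,6,7,8,10,11,12,13,14,15}
step 4: r2 <- (r3 + (-2 + 2))        {9}
step 5: r3 <- ((5 // 4) + (-4 + 10)) {9}
step 6: r3 <- r3                     {9}
step 7: r2 <- ((r3 % 4) % -2)        {0,1,2,3,4,5,6,7,8,9,10,11,12,13,14,15}
step 8: r2 <- 10                     {0,1,2,3,4,5,6,7,8,9,10,11,12,13,14,15}
step 9: eval ((r2 % -2) != -1)       {0,1,2,3,4,5,6,7,8,9,10,11,12,13,14,15}
step 10: r2 <- max((r2 + r3), (5 // -3)) {0,1,2,3,4,5,6,7,8,9,10,11,12,13,14,15}
step 11: r2 <- min((-2 * -7), (-8 + r2)) {0,1,2,3,4,5,6,7,8,9,10,11,12,13,14,15}
step 12: r2 <- (thread * (thread % 5)) {0,1,2,3,4,5,6,7,8,9,10,11,12,13,14,15}

Answer: 13 steps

r3: -1,-1,-1,-1,-1,-1,-1,-1,-1,7,-1,-1,-1,-1,-1,-1
r2: 0,1,4,9,16,0,6,14,24,36,0,11,24,39,56,0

steps = 13; useful = 161; efficiency = 161/208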